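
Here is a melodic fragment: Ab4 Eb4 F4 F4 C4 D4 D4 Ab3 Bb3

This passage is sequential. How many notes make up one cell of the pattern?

3

Try groups of 3 (3 cells in 9 notes):
Ab4 Eb4 F4 | F4 C4 D4 | D4 Ab3 Bb3
Each cell is the previous one down a 3rd — so the unit is 3 notes.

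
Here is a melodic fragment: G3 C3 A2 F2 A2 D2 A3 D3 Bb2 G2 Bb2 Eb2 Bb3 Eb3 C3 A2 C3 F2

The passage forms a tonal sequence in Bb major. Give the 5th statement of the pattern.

Taking 6-note groups, the heads are G3, A3, Bb3: the pattern moves up a 2nd.
Carrying on: C4 → D4.
From D4 the diatonic shape gives D4 G3 Eb3 C3 Eb3 A2.

D4 G3 Eb3 C3 Eb3 A2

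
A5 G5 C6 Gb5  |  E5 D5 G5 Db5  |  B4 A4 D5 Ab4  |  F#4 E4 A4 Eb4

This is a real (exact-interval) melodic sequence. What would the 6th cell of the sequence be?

Unit = 4 notes; the statements start on A5, E5, B4, F#4, moving down a 4th each time.
Continuing the starts: C#4 → G#3.
From G#3 the exact shape gives G#3 F#3 B3 F3.

G#3 F#3 B3 F3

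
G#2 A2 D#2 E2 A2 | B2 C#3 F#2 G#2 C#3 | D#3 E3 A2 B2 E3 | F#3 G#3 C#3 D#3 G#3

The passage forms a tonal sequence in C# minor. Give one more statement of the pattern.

Taking 5-note groups, the heads are G#2, B2, D#3, F#3: the pattern moves up a 3rd.
From A3 the diatonic shape gives A3 B3 E3 F#3 B3.

A3 B3 E3 F#3 B3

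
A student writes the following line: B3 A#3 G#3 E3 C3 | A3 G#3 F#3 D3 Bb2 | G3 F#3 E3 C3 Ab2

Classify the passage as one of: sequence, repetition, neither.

sequence

Each 5-note cell is the previous one transposed down a 2nd.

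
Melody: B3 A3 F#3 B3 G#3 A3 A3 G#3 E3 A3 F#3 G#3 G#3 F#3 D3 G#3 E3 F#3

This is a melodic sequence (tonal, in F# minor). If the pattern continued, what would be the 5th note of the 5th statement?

Grouping in 6s, the 5th note of each cell is G#3, F#3, E3.
Carrying that down a 2nd forward: D3 → C#3.

C#3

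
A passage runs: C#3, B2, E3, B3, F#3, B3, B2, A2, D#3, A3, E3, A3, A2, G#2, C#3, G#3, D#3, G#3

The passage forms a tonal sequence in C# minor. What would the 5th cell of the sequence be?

Taking 6-note groups, the heads are C#3, B2, A2: the pattern moves down a 2nd.
Carrying on: G#2 → F#2.
Statement 5 starts on F#2 and keeps the same diatonic contour: F#2 E2 A2 E3 B2 E3.

F#2 E2 A2 E3 B2 E3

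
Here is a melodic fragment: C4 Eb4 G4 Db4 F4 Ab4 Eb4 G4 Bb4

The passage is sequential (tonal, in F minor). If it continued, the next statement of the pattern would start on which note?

With a 3-note motive the entries are C4, Db4, Eb4, each up a 2nd from the previous.
The next head, up a 2nd from Eb4, is F4.

F4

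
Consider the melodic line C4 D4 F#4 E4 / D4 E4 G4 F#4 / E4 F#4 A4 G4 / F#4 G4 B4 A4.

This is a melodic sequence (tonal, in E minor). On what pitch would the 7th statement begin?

B4

With a 4-note motive the entries are C4, D4, E4, F#4, each up a 2nd from the previous.
Extending the heads up a 2nd: G4 → A4 → B4.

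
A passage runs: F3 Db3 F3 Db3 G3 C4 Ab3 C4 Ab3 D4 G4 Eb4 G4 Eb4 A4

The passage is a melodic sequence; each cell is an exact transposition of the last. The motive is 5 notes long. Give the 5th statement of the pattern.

A5 F5 A5 F5 B5

With a 5-note motive the entries are F3, C4, G4, each up a 5th from the previous.
Carrying on: D5 → A5.
From A5 the exact shape gives A5 F5 A5 F5 B5.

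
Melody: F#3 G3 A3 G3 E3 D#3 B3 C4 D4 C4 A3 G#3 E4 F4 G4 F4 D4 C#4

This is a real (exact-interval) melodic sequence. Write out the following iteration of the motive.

A4 Bb4 C5 Bb4 G4 F#4

Taking 6-note groups, the heads are F#3, B3, E4: the pattern moves up a 4th.
So cell 4 is A4 Bb4 C5 Bb4 G4 F#4.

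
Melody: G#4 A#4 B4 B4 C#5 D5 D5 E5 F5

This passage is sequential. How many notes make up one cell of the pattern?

3

Try groups of 3 (3 cells in 9 notes):
G#4 A#4 B4 | B4 C#5 D5 | D5 E5 F5
Every group is a transposition up a 3rd of the one before; no shorter unit works.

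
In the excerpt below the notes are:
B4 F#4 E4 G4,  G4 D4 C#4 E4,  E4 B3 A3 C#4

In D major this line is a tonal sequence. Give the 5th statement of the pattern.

Taking 4-note groups, the heads are B4, G4, E4: the pattern moves down a 3rd.
Carrying on: C#4 → A3.
So cell 5 is A3 E3 D3 F#3.

A3 E3 D3 F#3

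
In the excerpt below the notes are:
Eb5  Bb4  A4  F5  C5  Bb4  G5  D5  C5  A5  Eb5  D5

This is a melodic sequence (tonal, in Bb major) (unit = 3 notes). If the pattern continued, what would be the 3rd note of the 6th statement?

F5

With 3-note cells, note 3 of each statement runs A4, Bb4, C5, D5.
Each moves up a 2nd. Continuing: Eb5 → F5.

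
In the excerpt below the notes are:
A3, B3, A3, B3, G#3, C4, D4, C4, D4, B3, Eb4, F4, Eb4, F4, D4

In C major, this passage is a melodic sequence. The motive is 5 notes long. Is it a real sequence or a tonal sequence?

real

Each cell has the same semitone pattern (2, -2, 2, -3) — intervals are preserved exactly.
And G#3 lies outside C major, so the sequence is real rather than tonal.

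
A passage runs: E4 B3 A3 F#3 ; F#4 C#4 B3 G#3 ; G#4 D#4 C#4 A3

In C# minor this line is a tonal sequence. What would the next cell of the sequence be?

A4 E4 D#4 B3

The 4-note cells begin on E4, F#4, G#4 — each up a 2nd from the last.
So cell 4 is A4 E4 D#4 B3.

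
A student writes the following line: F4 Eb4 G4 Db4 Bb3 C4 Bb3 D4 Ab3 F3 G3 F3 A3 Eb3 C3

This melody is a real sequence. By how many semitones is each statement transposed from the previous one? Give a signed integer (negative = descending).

Unit = 5 notes; the statements start on F4, C4, G3, moving down a 4th each time.
F4 to C4 spans -5 semitones.

-5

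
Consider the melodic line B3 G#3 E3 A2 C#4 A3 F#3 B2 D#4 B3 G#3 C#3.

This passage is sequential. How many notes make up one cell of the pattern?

4

There are 12 notes; a 4-note unit gives 3 cells:
B3 G#3 E3 A2 | C#4 A3 F#3 B2 | D#4 B3 G#3 C#3
Each cell is the previous one up a 2nd — so the unit is 4 notes.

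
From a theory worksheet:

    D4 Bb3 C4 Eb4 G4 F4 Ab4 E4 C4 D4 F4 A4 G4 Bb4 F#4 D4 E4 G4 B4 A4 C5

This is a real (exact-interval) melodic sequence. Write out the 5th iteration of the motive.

A#4 F#4 G#4 B4 D#5 C#5 E5

The 7-note cells begin on D4, E4, F#4 — each up a 2nd from the last.
Extending up a 2nd: G#4 → A#4.
So cell 5 is A#4 F#4 G#4 B4 D#5 C#5 E5.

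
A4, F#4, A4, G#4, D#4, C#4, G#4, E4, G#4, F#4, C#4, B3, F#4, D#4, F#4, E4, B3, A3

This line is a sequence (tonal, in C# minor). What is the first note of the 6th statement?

Taking 6-note groups, the heads are A4, G#4, F#4: the pattern moves down a 2nd.
Continuing: E4 → D#4 → C#4. Statement 6 starts on C#4.

C#4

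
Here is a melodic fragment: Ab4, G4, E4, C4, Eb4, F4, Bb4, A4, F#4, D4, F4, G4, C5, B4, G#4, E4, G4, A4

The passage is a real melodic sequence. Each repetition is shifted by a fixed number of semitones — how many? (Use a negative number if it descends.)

2

Unit = 6 notes; the statements start on Ab4, Bb4, C5, moving up a 2nd each time.
Counting half-steps from Ab4 to Bb4: 2.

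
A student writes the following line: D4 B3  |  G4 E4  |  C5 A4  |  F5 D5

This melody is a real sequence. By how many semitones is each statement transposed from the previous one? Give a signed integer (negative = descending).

5

Taking 2-note groups, the heads are D4, G4, C5, F5: the pattern moves up a 4th.
D4→G4 is 67 − 62 = 5 semitones.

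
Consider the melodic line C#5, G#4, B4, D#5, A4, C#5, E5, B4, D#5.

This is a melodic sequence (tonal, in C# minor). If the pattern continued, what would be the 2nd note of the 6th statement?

E5

The unit is 3 notes. Position-2 pitches of the 3 shown cells: G#4, A4, B4.
Each moves up a 2nd. Continuing: C#5 → D#5 → E5.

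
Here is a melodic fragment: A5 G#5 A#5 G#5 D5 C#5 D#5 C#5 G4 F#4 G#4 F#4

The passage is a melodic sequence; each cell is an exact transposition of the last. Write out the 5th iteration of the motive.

F3 E3 F#3 E3

The 4-note cells begin on A5, D5, G4 — each down a 5th from the last.
Carrying on: C4 → F3.
So cell 5 is F3 E3 F#3 E3.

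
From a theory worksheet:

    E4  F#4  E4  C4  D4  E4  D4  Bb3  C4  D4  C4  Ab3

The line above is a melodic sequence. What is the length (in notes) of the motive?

4

Try groups of 4 (3 cells in 12 notes):
E4 F#4 E4 C4 | D4 E4 D4 Bb3 | C4 D4 C4 Ab3
That's a consistent down a 2nd shift per cell, and no other grouping gives one.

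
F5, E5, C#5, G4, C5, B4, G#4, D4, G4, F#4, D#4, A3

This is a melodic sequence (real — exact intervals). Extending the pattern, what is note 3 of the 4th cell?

Grouping in 4s, the 3rd note of each cell is C#5, G#4, D#4.
One more down a 4th gives A#3.

A#3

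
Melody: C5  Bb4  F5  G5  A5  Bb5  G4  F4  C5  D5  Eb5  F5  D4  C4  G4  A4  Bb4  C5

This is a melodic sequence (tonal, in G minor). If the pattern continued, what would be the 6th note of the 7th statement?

Eb3

The unit is 6 notes. Position-6 pitches of the 3 shown cells: Bb5, F5, C5.
Carrying that down a 4th forward: G4 → D4 → A3 → Eb3.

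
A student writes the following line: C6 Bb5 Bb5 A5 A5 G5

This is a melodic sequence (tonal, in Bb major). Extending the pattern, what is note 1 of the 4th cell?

G5

With 2-note cells, note 1 of each statement runs C6, Bb5, A5.
One more down a 2nd gives G5.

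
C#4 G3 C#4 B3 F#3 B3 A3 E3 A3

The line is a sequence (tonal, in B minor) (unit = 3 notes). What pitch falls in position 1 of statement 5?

With 3-note cells, note 1 of each statement runs C#4, B3, A3.
Each moves down a 2nd. Continuing: G3 → F#3.

F#3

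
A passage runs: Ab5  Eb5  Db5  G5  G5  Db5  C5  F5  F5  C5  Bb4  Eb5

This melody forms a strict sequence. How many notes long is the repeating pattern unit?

Try groups of 4 (3 cells in 12 notes):
Ab5 Eb5 Db5 G5 | G5 Db5 C5 F5 | F5 C5 Bb4 Eb5
Every group is a transposition down a 2nd of the one before; no shorter unit works.

4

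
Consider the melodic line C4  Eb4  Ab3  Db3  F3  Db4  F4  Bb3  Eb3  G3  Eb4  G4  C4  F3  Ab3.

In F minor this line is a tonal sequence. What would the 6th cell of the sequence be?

Taking 5-note groups, the heads are C4, Db4, Eb4: the pattern moves up a 2nd.
Continuing the starts: F4 → G4 → Ab4.
So cell 6 is Ab4 C5 F4 Bb3 Db4.

Ab4 C5 F4 Bb3 Db4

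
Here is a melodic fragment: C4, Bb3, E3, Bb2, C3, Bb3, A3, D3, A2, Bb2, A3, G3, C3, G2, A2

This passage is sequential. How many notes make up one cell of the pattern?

5

Try groups of 5 (3 cells in 15 notes):
C4 Bb3 E3 Bb2 C3 | Bb3 A3 D3 A2 Bb2 | A3 G3 C3 G2 A2
That's a consistent down a 2nd shift per cell, and no other grouping gives one.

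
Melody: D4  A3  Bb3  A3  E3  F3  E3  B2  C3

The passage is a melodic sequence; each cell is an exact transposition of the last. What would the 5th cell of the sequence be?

The 3-note cells begin on D4, A3, E3 — each down a 4th from the last.
Continuing the starts: B2 → F#2.
Statement 5 starts on F#2 and keeps the same exact contour: F#2 C#2 D2.

F#2 C#2 D2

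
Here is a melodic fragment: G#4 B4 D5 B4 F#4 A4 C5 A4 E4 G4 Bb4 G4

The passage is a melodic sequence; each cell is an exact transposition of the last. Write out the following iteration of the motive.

The 4-note cells begin on G#4, F#4, E4 — each down a 2nd from the last.
Statement 4 starts on D4 and keeps the same exact contour: D4 F4 Ab4 F4.

D4 F4 Ab4 F4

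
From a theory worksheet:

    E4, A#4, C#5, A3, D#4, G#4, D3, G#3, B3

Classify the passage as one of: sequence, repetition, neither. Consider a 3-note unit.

neither

Note 3 of cell 2 is G#4; if this were a sequence it would be F#4. No unit length gives a consistent transposition pattern.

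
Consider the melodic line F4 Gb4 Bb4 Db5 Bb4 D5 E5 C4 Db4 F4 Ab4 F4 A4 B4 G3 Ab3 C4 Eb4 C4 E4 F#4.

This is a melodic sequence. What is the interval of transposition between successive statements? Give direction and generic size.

down a 4th

With a 7-note motive the entries are F4, C4, G3, each down a 4th from the previous.
From F4 to C4: down a 4th.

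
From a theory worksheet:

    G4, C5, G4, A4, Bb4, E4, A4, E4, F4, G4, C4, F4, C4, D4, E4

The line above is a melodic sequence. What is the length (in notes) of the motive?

There are 15 notes; a 5-note unit gives 3 cells:
G4 C5 G4 A4 Bb4 | E4 A4 E4 F4 G4 | C4 F4 C4 D4 E4
Every group is a transposition down a 3rd of the one before; no shorter unit works.

5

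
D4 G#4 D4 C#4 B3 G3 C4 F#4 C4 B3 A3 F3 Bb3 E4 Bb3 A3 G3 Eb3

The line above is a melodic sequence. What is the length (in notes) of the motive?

There are 18 notes; a 6-note unit gives 3 cells:
D4 G#4 D4 C#4 B3 G3 | C4 F#4 C4 B3 A3 F3 | Bb3 E4 Bb3 A3 G3 Eb3
Every group is a transposition down a 2nd of the one before; no shorter unit works.

6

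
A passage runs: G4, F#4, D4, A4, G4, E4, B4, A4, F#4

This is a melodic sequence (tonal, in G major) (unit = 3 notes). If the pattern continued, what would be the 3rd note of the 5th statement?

A4

With 3-note cells, note 3 of each statement runs D4, E4, F#4.
Each moves up a 2nd. Continuing: G4 → A4.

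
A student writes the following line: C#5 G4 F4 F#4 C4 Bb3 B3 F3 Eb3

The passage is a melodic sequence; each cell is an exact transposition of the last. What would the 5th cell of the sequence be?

A2 Eb2 Db2

Unit = 3 notes; the statements start on C#5, F#4, B3, moving down a 5th each time.
Continuing the starts: E3 → A2.
From A2 the exact shape gives A2 Eb2 Db2.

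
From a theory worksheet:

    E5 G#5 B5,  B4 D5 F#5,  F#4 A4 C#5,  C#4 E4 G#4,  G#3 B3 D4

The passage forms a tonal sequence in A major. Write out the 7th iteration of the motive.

Unit = 3 notes; the statements start on E5, B4, F#4, C#4, G#3, moving down a 4th each time.
Extending down a 4th: D3 → A2.
From A2 the diatonic shape gives A2 C#3 E3.

A2 C#3 E3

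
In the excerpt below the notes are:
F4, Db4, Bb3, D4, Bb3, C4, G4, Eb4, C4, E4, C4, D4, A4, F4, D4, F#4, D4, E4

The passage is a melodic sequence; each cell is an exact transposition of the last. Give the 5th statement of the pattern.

C#5 A4 F#4 A#4 F#4 G#4

Unit = 6 notes; the statements start on F4, G4, A4, moving up a 2nd each time.
Extending up a 2nd: B4 → C#5.
Statement 5 starts on C#5 and keeps the same exact contour: C#5 A4 F#4 A#4 F#4 G#4.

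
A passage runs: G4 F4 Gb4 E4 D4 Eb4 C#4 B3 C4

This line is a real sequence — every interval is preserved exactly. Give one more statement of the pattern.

With a 3-note motive the entries are G4, E4, C#4, each down a 3rd from the previous.
So cell 4 is A#3 G#3 A3.

A#3 G#3 A3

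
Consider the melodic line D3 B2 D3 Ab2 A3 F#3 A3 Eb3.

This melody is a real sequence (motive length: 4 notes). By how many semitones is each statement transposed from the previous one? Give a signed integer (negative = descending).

The 4-note cells begin on D3, A3 — each up a 5th from the last.
D3 to A3 spans +7 semitones.

7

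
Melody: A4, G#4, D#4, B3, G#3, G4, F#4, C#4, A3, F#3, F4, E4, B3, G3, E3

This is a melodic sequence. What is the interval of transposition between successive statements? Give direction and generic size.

The 5-note cells begin on A4, G4, F4 — each down a 2nd from the last.
A4 to G4 is down a 2nd.

down a 2nd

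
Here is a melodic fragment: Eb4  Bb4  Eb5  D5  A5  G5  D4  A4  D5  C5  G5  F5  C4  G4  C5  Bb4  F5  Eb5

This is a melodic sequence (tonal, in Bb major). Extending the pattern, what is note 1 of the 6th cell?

With 6-note cells, note 1 of each statement runs Eb4, D4, C4.
Each moves down a 2nd. Continuing: Bb3 → A3 → G3.

G3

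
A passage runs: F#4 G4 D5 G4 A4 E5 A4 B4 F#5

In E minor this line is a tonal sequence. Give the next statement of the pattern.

B4 C5 G5

The 3-note cells begin on F#4, G4, A4 — each up a 2nd from the last.
So cell 4 is B4 C5 G5.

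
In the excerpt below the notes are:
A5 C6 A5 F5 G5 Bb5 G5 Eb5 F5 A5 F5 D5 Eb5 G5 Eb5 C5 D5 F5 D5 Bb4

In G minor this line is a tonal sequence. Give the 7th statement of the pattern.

Unit = 4 notes; the statements start on A5, G5, F5, Eb5, D5, moving down a 2nd each time.
Extending down a 2nd: C5 → Bb4.
Statement 7 starts on Bb4 and keeps the same diatonic contour: Bb4 D5 Bb4 G4.

Bb4 D5 Bb4 G4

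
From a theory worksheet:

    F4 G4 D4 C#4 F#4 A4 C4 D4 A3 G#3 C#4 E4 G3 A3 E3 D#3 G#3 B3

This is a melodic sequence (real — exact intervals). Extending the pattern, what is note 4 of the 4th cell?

Grouping in 6s, the 4th note of each cell is C#4, G#3, D#3.
From D#3, down a 4th gives A#2.

A#2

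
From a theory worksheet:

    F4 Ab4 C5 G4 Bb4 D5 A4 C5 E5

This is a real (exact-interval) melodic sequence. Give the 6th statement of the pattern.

D#5 F#5 A#5

Unit = 3 notes; the statements start on F4, G4, A4, moving up a 2nd each time.
Continuing the starts: B4 → C#5 → D#5.
From D#5 the exact shape gives D#5 F#5 A#5.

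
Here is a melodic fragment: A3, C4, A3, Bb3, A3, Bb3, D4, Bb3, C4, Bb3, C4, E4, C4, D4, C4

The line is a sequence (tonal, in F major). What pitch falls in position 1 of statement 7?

With 5-note cells, note 1 of each statement runs A3, Bb3, C4.
Each moves up a 2nd. Continuing: D4 → E4 → F4 → G4.

G4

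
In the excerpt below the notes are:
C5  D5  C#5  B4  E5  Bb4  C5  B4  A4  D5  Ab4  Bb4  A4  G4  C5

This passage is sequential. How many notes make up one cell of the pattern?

Try groups of 5 (3 cells in 15 notes):
C5 D5 C#5 B4 E5 | Bb4 C5 B4 A4 D5 | Ab4 Bb4 A4 G4 C5
That's a consistent down a 2nd shift per cell, and no other grouping gives one.

5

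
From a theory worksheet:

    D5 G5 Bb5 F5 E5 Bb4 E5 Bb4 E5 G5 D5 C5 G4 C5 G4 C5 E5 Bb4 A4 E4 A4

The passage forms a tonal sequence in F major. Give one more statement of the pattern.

E4 A4 C5 G4 F4 C4 F4

Unit = 7 notes; the statements start on D5, Bb4, G4, moving down a 3rd each time.
From E4 the diatonic shape gives E4 A4 C5 G4 F4 C4 F4.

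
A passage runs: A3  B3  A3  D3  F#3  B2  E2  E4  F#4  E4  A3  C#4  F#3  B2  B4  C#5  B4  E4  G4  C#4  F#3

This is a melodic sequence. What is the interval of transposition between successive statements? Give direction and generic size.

up a 5th

The 7-note cells begin on A3, E4, B4 — each up a 5th from the last.
From A3 to E4: up a 5th.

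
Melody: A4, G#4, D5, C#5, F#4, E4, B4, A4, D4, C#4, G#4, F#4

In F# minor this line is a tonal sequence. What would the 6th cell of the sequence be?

E3 D3 A3 G#3

Unit = 4 notes; the statements start on A4, F#4, D4, moving down a 3rd each time.
Carrying on: B3 → G#3 → E3.
Statement 6 starts on E3 and keeps the same diatonic contour: E3 D3 A3 G#3.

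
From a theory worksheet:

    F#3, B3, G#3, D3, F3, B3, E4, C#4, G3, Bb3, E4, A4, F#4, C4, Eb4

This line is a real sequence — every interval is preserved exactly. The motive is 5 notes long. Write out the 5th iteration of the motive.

D5 G5 E5 Bb4 Db5

With a 5-note motive the entries are F#3, B3, E4, each up a 4th from the previous.
Continuing the starts: A4 → D5.
So cell 5 is D5 G5 E5 Bb4 Db5.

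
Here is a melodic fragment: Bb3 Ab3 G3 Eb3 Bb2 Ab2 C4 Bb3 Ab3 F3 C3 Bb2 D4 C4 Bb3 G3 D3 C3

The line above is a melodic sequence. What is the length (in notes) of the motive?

6

18 notes total. Splitting into 3 groups of 6:
Bb3 Ab3 G3 Eb3 Bb2 Ab2 | C4 Bb3 Ab3 F3 C3 Bb2 | D4 C4 Bb3 G3 D3 C3
Every group is a transposition up a 2nd of the one before; no shorter unit works.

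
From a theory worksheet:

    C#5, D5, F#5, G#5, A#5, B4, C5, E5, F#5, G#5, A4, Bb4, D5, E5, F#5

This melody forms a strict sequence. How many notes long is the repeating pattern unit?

5

There are 15 notes; a 5-note unit gives 3 cells:
C#5 D5 F#5 G#5 A#5 | B4 C5 E5 F#5 G#5 | A4 Bb4 D5 E5 F#5
Each cell is the previous one down a 2nd — so the unit is 5 notes.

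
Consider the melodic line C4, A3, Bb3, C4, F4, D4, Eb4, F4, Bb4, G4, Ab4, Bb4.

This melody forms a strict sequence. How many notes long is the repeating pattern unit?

4

Try groups of 4 (3 cells in 12 notes):
C4 A3 Bb3 C4 | F4 D4 Eb4 F4 | Bb4 G4 Ab4 Bb4
That's a consistent up a 4th shift per cell, and no other grouping gives one.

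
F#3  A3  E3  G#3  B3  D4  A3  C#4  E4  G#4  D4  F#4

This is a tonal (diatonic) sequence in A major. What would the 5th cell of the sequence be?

Taking 4-note groups, the heads are F#3, B3, E4: the pattern moves up a 4th.
Continuing the starts: A4 → D5.
Statement 5 starts on D5 and keeps the same diatonic contour: D5 F#5 C#5 E5.

D5 F#5 C#5 E5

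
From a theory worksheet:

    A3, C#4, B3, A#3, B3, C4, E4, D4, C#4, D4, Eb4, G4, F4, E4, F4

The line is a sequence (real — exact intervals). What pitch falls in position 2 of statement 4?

Bb4

With 5-note cells, note 2 of each statement runs C#4, E4, G4.
From G4, up a 3rd gives Bb4.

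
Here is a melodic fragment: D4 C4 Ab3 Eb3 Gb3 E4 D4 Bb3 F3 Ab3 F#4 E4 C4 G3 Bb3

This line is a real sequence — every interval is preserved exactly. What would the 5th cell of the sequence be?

The 5-note cells begin on D4, E4, F#4 — each up a 2nd from the last.
Extending up a 2nd: G#4 → A#4.
Statement 5 starts on A#4 and keeps the same exact contour: A#4 G#4 E4 B3 D4.

A#4 G#4 E4 B3 D4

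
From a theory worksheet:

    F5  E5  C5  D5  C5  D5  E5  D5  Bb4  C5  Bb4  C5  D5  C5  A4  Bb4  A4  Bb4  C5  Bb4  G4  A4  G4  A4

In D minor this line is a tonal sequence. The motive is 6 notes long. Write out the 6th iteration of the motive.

With a 6-note motive the entries are F5, E5, D5, C5, each down a 2nd from the previous.
Continuing the starts: Bb4 → A4.
Statement 6 starts on A4 and keeps the same diatonic contour: A4 G4 E4 F4 E4 F4.

A4 G4 E4 F4 E4 F4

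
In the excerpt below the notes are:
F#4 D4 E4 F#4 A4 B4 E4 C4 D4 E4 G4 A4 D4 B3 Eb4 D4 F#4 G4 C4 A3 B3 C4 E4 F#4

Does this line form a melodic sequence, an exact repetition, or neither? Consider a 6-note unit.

neither

Note 3 of cell 3 is Eb4; if this were a sequence it would be C4. No unit length gives a consistent transposition pattern.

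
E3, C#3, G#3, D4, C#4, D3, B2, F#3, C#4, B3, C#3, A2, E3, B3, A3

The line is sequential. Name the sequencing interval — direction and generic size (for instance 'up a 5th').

Taking 5-note groups, the heads are E3, D3, C#3: the pattern moves down a 2nd.
E3 to D3 is down a 2nd.

down a 2nd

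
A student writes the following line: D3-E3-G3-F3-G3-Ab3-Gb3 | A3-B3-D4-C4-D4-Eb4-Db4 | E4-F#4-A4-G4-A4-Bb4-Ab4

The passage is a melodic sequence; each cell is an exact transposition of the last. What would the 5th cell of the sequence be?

With a 7-note motive the entries are D3, A3, E4, each up a 5th from the previous.
Continuing the starts: B4 → F#5.
From F#5 the exact shape gives F#5 G#5 B5 A5 B5 C6 Bb5.

F#5 G#5 B5 A5 B5 C6 Bb5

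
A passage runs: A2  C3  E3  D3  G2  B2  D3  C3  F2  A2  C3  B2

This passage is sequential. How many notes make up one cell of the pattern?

There are 12 notes; a 4-note unit gives 3 cells:
A2 C3 E3 D3 | G2 B2 D3 C3 | F2 A2 C3 B2
Each cell is the previous one down a 2nd — so the unit is 4 notes.

4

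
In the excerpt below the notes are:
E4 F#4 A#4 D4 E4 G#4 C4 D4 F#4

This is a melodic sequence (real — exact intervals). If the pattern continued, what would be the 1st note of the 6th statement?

Grouping in 3s, the 1st note of each cell is E4, D4, C4.
Extending down a 2nd: Bb3 → Ab3 → Gb3.

Gb3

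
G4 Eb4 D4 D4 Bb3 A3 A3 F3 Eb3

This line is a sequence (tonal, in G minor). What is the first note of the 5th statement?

Bb2

Unit = 3 notes; the statements start on G4, D4, A3, moving down a 4th each time.
Continuing: Eb3 → Bb2. Statement 5 starts on Bb2.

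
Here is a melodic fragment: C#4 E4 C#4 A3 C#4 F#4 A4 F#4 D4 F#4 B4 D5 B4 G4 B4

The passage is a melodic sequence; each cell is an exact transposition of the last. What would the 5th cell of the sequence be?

A5 C6 A5 F5 A5

Taking 5-note groups, the heads are C#4, F#4, B4: the pattern moves up a 4th.
Carrying on: E5 → A5.
So cell 5 is A5 C6 A5 F5 A5.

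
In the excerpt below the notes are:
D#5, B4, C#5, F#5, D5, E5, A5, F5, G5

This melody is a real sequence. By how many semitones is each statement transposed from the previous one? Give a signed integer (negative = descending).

3

The 3-note cells begin on D#5, F#5, A5 — each up a 3rd from the last.
D#5 to F#5 spans +3 semitones.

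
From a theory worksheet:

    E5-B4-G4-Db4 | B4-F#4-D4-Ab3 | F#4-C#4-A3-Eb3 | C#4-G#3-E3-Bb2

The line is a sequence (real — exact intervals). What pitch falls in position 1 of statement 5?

G#3

Grouping in 4s, the 1st note of each cell is E5, B4, F#4, C#4.
One more down a 4th gives G#3.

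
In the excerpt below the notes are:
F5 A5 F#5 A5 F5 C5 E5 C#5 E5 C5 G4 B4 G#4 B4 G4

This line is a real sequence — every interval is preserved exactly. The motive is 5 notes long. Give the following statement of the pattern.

With a 5-note motive the entries are F5, C5, G4, each down a 4th from the previous.
Statement 4 starts on D4 and keeps the same exact contour: D4 F#4 D#4 F#4 D4.

D4 F#4 D#4 F#4 D4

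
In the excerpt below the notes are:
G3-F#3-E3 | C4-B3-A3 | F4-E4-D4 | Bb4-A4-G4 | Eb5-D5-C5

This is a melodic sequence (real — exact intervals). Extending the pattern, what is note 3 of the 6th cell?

F5

Grouping in 3s, the 3rd note of each cell is E3, A3, D4, G4, C5.
One more up a 4th gives F5.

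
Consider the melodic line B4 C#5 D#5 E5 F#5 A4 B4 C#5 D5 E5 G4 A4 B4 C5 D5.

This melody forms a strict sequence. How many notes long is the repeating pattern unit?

There are 15 notes; a 5-note unit gives 3 cells:
B4 C#5 D#5 E5 F#5 | A4 B4 C#5 D5 E5 | G4 A4 B4 C5 D5
Every group is a transposition down a 2nd of the one before; no shorter unit works.

5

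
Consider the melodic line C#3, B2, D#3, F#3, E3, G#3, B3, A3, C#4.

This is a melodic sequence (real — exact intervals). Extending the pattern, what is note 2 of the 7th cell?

F5

The unit is 3 notes. Position-2 pitches of the 3 shown cells: B2, E3, A3.
Carrying that up a 4th forward: D4 → G4 → C5 → F5.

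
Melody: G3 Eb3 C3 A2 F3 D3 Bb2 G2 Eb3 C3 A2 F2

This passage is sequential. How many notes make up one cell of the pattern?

12 notes total. Splitting into 3 groups of 4:
G3 Eb3 C3 A2 | F3 D3 Bb2 G2 | Eb3 C3 A2 F2
Every group is a transposition down a 2nd of the one before; no shorter unit works.

4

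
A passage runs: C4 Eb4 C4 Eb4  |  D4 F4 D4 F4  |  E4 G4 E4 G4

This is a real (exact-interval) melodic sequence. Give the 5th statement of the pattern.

Unit = 4 notes; the statements start on C4, D4, E4, moving up a 2nd each time.
Carrying on: F#4 → G#4.
From G#4 the exact shape gives G#4 B4 G#4 B4.

G#4 B4 G#4 B4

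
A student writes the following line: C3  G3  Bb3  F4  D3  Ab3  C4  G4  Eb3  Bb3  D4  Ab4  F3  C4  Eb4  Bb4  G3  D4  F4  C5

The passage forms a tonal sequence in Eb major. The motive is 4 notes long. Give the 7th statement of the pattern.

With a 4-note motive the entries are C3, D3, Eb3, F3, G3, each up a 2nd from the previous.
Carrying on: Ab3 → Bb3.
From Bb3 the diatonic shape gives Bb3 F4 Ab4 Eb5.

Bb3 F4 Ab4 Eb5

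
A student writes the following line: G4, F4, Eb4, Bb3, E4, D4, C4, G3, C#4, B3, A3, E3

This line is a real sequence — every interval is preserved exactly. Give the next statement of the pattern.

With a 4-note motive the entries are G4, E4, C#4, each down a 3rd from the previous.
So cell 4 is A#3 G#3 F#3 C#3.

A#3 G#3 F#3 C#3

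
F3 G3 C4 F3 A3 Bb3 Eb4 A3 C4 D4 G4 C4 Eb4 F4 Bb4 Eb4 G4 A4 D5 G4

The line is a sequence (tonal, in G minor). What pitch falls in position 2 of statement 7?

Eb5

With 4-note cells, note 2 of each statement runs G3, Bb3, D4, F4, A4.
Each moves up a 3rd. Continuing: C5 → Eb5.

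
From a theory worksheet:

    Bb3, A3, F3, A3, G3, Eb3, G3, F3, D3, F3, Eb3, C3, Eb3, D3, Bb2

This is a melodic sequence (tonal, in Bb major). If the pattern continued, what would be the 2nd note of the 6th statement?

C3

With 3-note cells, note 2 of each statement runs A3, G3, F3, Eb3, D3.
Each moves down a 2nd; the next is C3.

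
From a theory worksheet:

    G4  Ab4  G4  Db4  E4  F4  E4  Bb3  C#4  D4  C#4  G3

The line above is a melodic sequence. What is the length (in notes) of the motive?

12 notes total. Splitting into 3 groups of 4:
G4 Ab4 G4 Db4 | E4 F4 E4 Bb3 | C#4 D4 C#4 G3
Each cell is the previous one down a 3rd — so the unit is 4 notes.

4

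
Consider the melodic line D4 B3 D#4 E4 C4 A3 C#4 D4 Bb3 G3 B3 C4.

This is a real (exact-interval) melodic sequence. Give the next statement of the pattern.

Ab3 F3 A3 Bb3

Unit = 4 notes; the statements start on D4, C4, Bb3, moving down a 2nd each time.
So cell 4 is Ab3 F3 A3 Bb3.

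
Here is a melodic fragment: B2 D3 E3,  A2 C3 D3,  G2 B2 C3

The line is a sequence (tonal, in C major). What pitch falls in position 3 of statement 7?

F2

With 3-note cells, note 3 of each statement runs E3, D3, C3.
Extending down a 2nd: B2 → A2 → G2 → F2.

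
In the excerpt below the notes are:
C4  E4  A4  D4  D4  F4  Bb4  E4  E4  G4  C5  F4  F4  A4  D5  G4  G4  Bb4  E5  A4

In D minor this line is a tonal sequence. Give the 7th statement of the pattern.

Bb4 D5 G5 C5

Unit = 4 notes; the statements start on C4, D4, E4, F4, G4, moving up a 2nd each time.
Extending up a 2nd: A4 → Bb4.
From Bb4 the diatonic shape gives Bb4 D5 G5 C5.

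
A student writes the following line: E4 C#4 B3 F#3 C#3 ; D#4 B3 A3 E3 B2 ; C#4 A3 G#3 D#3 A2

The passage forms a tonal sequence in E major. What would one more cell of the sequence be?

B3 G#3 F#3 C#3 G#2

With a 5-note motive the entries are E4, D#4, C#4, each down a 2nd from the previous.
So cell 4 is B3 G#3 F#3 C#3 G#2.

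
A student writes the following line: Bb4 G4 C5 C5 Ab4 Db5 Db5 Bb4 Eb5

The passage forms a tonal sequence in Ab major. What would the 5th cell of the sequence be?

Unit = 3 notes; the statements start on Bb4, C5, Db5, moving up a 2nd each time.
Continuing the starts: Eb5 → F5.
From F5 the diatonic shape gives F5 Db5 G5.

F5 Db5 G5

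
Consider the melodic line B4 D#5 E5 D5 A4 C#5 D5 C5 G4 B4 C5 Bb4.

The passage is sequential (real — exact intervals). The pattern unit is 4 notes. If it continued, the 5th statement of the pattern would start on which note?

With a 4-note motive the entries are B4, A4, G4, each down a 2nd from the previous.
Extending the heads down a 2nd: F4 → Eb4.

Eb4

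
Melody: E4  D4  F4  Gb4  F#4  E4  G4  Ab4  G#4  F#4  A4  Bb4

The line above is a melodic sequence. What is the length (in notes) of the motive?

12 notes total. Splitting into 3 groups of 4:
E4 D4 F4 Gb4 | F#4 E4 G4 Ab4 | G#4 F#4 A4 Bb4
Each cell is the previous one up a 2nd — so the unit is 4 notes.

4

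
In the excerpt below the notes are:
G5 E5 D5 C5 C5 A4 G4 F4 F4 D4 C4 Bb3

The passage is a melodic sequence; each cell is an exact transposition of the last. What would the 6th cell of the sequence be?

With a 4-note motive the entries are G5, C5, F4, each down a 5th from the previous.
Extending down a 5th: Bb3 → Eb3 → Ab2.
So cell 6 is Ab2 F2 Eb2 Db2.

Ab2 F2 Eb2 Db2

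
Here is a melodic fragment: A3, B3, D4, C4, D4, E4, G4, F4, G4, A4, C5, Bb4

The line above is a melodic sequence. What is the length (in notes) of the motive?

There are 12 notes; a 4-note unit gives 3 cells:
A3 B3 D4 C4 | D4 E4 G4 F4 | G4 A4 C5 Bb4
Every group is a transposition up a 4th of the one before; no shorter unit works.

4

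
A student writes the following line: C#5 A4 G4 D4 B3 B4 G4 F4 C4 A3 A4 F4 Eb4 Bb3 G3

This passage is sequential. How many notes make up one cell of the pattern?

5

Try groups of 5 (3 cells in 15 notes):
C#5 A4 G4 D4 B3 | B4 G4 F4 C4 A3 | A4 F4 Eb4 Bb3 G3
Every group is a transposition down a 2nd of the one before; no shorter unit works.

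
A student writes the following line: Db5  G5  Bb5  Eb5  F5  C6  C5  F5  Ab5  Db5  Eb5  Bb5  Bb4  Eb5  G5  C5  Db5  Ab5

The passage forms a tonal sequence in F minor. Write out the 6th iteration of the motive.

Taking 6-note groups, the heads are Db5, C5, Bb4: the pattern moves down a 2nd.
Carrying on: Ab4 → G4 → F4.
So cell 6 is F4 Bb4 Db5 G4 Ab4 Eb5.

F4 Bb4 Db5 G4 Ab4 Eb5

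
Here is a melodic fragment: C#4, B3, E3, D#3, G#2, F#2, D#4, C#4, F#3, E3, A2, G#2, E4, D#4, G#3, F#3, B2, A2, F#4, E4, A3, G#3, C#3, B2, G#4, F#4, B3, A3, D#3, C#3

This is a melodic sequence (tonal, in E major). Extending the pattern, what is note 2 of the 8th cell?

The unit is 6 notes. Position-2 pitches of the 5 shown cells: B3, C#4, D#4, E4, F#4.
Each moves up a 2nd. Continuing: G#4 → A4 → B4.

B4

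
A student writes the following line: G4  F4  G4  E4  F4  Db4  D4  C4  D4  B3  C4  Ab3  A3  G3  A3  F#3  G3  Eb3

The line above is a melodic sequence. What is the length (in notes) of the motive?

6

Try groups of 6 (3 cells in 18 notes):
G4 F4 G4 E4 F4 Db4 | D4 C4 D4 B3 C4 Ab3 | A3 G3 A3 F#3 G3 Eb3
That's a consistent down a 4th shift per cell, and no other grouping gives one.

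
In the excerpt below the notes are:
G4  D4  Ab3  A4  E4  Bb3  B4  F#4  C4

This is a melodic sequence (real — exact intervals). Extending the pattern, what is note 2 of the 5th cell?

A#4

The unit is 3 notes. Position-2 pitches of the 3 shown cells: D4, E4, F#4.
Extending up a 2nd: G#4 → A#4.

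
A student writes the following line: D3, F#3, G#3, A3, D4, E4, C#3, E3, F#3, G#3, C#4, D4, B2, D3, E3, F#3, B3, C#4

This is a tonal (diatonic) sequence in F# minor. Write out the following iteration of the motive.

A2 C#3 D3 E3 A3 B3

With a 6-note motive the entries are D3, C#3, B2, each down a 2nd from the previous.
Statement 4 starts on A2 and keeps the same diatonic contour: A2 C#3 D3 E3 A3 B3.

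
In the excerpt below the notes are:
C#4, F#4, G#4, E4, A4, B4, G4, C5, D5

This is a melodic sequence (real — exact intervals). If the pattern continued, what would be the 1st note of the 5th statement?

The unit is 3 notes. Position-1 pitches of the 3 shown cells: C#4, E4, G4.
Carrying that up a 3rd forward: Bb4 → Db5.

Db5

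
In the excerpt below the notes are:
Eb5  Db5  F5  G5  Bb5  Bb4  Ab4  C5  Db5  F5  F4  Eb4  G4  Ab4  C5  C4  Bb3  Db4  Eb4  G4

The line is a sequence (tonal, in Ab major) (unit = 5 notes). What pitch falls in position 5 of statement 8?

Bb2

With 5-note cells, note 5 of each statement runs Bb5, F5, C5, G4.
Each moves down a 4th. Continuing: Db4 → Ab3 → Eb3 → Bb2.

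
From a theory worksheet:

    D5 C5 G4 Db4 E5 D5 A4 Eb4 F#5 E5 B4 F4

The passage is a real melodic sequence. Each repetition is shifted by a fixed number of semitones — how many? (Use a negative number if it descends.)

2

With a 4-note motive the entries are D5, E5, F#5, each up a 2nd from the previous.
D5 to E5 spans +2 semitones.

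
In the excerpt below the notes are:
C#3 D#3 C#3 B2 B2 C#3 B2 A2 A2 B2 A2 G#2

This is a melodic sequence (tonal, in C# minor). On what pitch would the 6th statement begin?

E2

Unit = 4 notes; the statements start on C#3, B2, A2, moving down a 2nd each time.
Extending the heads down a 2nd: G#2 → F#2 → E2.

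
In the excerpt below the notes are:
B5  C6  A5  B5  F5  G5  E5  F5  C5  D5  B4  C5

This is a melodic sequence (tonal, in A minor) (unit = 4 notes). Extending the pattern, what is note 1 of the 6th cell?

A3

The unit is 4 notes. Position-1 pitches of the 3 shown cells: B5, F5, C5.
Extending down a 4th: G4 → D4 → A3.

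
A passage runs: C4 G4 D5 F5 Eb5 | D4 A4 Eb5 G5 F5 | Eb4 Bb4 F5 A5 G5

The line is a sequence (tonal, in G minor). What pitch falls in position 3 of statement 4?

With 5-note cells, note 3 of each statement runs D5, Eb5, F5.
One more up a 2nd gives G5.

G5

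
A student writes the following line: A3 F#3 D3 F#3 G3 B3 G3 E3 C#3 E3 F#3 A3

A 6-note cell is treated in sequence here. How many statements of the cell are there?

12 notes in groups of 6 gives 12/6 = 2 statements.
Starts: A3, G3 — each down a 2nd.

2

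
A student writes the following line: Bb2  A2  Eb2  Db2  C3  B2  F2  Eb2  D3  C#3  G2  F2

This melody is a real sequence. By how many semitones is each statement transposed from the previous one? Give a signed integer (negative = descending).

Taking 4-note groups, the heads are Bb2, C3, D3: the pattern moves up a 2nd.
Counting half-steps from Bb2 to C3: 2.

2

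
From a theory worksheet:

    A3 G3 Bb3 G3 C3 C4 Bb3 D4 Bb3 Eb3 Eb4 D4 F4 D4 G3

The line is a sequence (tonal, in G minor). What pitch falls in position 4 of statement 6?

With 5-note cells, note 4 of each statement runs G3, Bb3, D4.
Carrying that up a 3rd forward: F4 → A4 → C5.

C5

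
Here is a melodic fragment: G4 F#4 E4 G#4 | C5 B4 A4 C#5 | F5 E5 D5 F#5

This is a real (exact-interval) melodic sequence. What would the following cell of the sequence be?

Bb5 A5 G5 B5

Taking 4-note groups, the heads are G4, C5, F5: the pattern moves up a 4th.
Statement 4 starts on Bb5 and keeps the same exact contour: Bb5 A5 G5 B5.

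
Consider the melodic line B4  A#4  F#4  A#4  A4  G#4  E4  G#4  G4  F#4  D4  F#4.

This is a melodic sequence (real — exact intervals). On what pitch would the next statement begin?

F4

Unit = 4 notes; the statements start on B4, A4, G4, moving down a 2nd each time.
The next head, down a 2nd from G4, is F4.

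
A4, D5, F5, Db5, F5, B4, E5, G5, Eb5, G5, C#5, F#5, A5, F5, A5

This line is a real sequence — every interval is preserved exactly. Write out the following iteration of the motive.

Taking 5-note groups, the heads are A4, B4, C#5: the pattern moves up a 2nd.
From D#5 the exact shape gives D#5 G#5 B5 G5 B5.

D#5 G#5 B5 G5 B5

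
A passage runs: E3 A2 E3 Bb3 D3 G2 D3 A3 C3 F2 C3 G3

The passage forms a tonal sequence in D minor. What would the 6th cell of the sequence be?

G2 C2 G2 D3

The 4-note cells begin on E3, D3, C3 — each down a 2nd from the last.
Continuing the starts: Bb2 → A2 → G2.
From G2 the diatonic shape gives G2 C2 G2 D3.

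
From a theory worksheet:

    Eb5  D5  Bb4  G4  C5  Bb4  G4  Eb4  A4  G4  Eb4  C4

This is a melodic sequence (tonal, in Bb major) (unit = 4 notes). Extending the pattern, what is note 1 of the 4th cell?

F4

The unit is 4 notes. Position-1 pitches of the 3 shown cells: Eb5, C5, A4.
One more down a 3rd gives F4.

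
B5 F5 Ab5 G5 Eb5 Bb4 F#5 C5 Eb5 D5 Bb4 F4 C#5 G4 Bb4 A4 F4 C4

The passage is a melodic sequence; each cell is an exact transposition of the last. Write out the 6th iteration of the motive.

The 6-note cells begin on B5, F#5, C#5 — each down a 4th from the last.
Continuing the starts: G#4 → D#4 → A#3.
From A#3 the exact shape gives A#3 E3 G3 F#3 D3 A2.

A#3 E3 G3 F#3 D3 A2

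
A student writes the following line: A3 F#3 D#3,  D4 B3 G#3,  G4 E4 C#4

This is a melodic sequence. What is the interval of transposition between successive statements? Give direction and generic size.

With a 3-note motive the entries are A3, D4, G4, each up a 4th from the previous.
From A3 to D4: up a 4th.

up a 4th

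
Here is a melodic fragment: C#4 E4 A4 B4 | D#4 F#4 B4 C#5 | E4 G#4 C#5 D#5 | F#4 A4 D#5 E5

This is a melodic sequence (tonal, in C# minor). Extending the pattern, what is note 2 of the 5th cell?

Grouping in 4s, the 2nd note of each cell is E4, F#4, G#4, A4.
Each moves up a 2nd; the next is B4.

B4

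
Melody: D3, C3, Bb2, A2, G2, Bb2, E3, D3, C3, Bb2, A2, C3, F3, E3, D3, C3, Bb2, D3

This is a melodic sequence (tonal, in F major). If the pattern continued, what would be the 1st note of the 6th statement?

Bb3

Grouping in 6s, the 1st note of each cell is D3, E3, F3.
Extending up a 2nd: G3 → A3 → Bb3.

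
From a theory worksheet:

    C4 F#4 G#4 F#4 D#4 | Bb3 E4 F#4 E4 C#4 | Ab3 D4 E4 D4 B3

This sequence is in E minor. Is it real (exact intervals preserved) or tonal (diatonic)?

Each cell has the same semitone pattern (6, 2, -2, -3) — intervals are preserved exactly.
And G#4 lies outside E minor, so the sequence is real rather than tonal.

real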